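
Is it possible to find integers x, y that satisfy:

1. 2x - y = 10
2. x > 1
Yes

Take x = 2, y = -6. Substituting into each constraint:
  (1) 2(2) + 6 = 10 ✓
  (2) 2 > 1 ✓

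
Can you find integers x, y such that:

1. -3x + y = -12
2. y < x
Yes

Take x = 0, y = -12. Substituting into each constraint:
  (1) -3(0) + (-12) = -12 ✓
  (2) -12 < 0 ✓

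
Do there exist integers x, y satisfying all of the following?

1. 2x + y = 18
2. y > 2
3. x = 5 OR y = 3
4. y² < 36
No

The full constraint system is jointly infeasible over the integers. Each constraint and what it forces:

  - 2x + y = 18: is a linear equation tying the variables together
  - y > 2: bounds one variable relative to a constant
  - x = 5 OR y = 3: forces a choice: either x = 5 or y = 3
  - y² < 36: restricts y to |y| ≤ 5

Split on the disjunction (x = 5 OR y = 3):
  • If x = 5: the equation forces y = 8, but y² < 36 requires |y| ≤ 5.
  • If y = 3: with y = 3, every remaining term of the linear equation is divisible by 2, so the left side is ≡ 0 (mod 2); but the right side 15 ≡ 1 (mod 2). No integers can satisfy it.
Both branches are infeasible, so the system has no integer solution.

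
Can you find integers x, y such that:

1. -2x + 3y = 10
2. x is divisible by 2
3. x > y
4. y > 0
Yes

Take x = 16, y = 14. Substituting into each constraint:
  (1) -2(16) + 3(14) = 10 ✓
  (2) 16 = 2 × 8, remainder 0 ✓
  (3) 16 > 14 ✓
  (4) 14 > 0 ✓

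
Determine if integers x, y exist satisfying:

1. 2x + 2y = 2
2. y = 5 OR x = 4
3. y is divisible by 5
Yes

Take x = -4, y = 5. Substituting into each constraint:
  (1) 2(-4) + 2(5) = 2 ✓
  (2) y = 5, target 5 ✓ (first branch holds)
  (3) 5 = 5 × 1, remainder 0 ✓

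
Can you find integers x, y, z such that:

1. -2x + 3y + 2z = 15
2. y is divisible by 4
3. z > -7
No

A contradictory subset is {-2x + 3y + 2z = 15, y is divisible by 4}. No integer assignment can satisfy these jointly:

  - -2x + 3y + 2z = 15: is a linear equation tying the variables together
  - y is divisible by 4: restricts y to multiples of 4

Modular obstruction: writing y = 4y', every remaining term of the linear equation is divisible by 2, so the left side is ≡ 0 (mod 2); but the right side 15 ≡ 1 (mod 2). No integers can satisfy it.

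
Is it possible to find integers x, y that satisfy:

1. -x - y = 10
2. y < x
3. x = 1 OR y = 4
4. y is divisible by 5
No

The full constraint system is jointly infeasible over the integers. Each constraint and what it forces:

  - -x - y = 10: is a linear equation tying the variables together
  - y < x: bounds one variable relative to another variable
  - x = 1 OR y = 4: forces a choice: either x = 1 or y = 4
  - y is divisible by 5: restricts y to multiples of 5

Split on the disjunction (x = 1 OR y = 4):
  • If x = 1: with x = 1, writing y = 5y', every remaining term of the linear equation is divisible by 5, so the left side is ≡ 0 (mod 5); but the right side 11 ≡ 1 (mod 5). No integers can satisfy it.
  • If y = 4: this contradicts the divisibility constraint — 4 is not a multiple of 5.
Both branches are infeasible, so the system has no integer solution.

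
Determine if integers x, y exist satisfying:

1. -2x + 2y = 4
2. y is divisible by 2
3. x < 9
Yes

Take x = -2, y = 0. Substituting into each constraint:
  (1) -2(-2) + 2(0) = 4 ✓
  (2) 0 = 2 × 0, remainder 0 ✓
  (3) -2 < 9 ✓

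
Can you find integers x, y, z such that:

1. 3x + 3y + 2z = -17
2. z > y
Yes

Take x = -8, y = 1, z = 2. Substituting into each constraint:
  (1) 3(-8) + 3(1) + 2(2) = -17 ✓
  (2) 2 > 1 ✓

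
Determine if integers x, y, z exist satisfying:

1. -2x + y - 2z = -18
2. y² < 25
Yes

Take x = 9, y = 0, z = 0. Substituting into each constraint:
  (1) -2(9) + 0 - 2(0) = -18 ✓
  (2) y² = (0)² = 0, and 0 < 25 ✓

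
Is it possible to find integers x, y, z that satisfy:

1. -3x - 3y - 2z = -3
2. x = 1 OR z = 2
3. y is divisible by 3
Yes

Take x = 1, y = -6, z = 9. Substituting into each constraint:
  (1) -3(1) - 3(-6) - 2(9) = -3 ✓
  (2) x = 1, target 1 ✓ (first branch holds)
  (3) -6 = 3 × -2, remainder 0 ✓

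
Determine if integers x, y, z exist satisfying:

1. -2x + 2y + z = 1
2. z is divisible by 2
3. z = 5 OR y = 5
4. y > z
No

A contradictory subset is {-2x + 2y + z = 1, z is divisible by 2}. No integer assignment can satisfy these jointly:

  - -2x + 2y + z = 1: is a linear equation tying the variables together
  - z is divisible by 2: restricts z to multiples of 2

Modular obstruction: writing z = 2z', every remaining term of the linear equation is divisible by 2, so the left side is ≡ 0 (mod 2); but the right side 1 ≡ 1 (mod 2). No integers can satisfy it.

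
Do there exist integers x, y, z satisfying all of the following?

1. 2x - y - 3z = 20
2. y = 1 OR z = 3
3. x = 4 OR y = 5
Yes

Take x = 17, y = 5, z = 3. Substituting into each constraint:
  (1) 2(17) + (-5) - 3(3) = 20 ✓
  (2) z = 3, target 3 ✓ (second branch holds)
  (3) y = 5, target 5 ✓ (second branch holds)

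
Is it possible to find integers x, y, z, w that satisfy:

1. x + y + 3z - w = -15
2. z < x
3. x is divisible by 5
Yes

Take x = 0, y = 0, z = -1, w = 12. Substituting into each constraint:
  (1) 0 + 0 + 3(-1) + (-12) = -15 ✓
  (2) -1 < 0 ✓
  (3) 0 = 5 × 0, remainder 0 ✓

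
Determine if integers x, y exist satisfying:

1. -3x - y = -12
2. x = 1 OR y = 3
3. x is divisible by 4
No

The full constraint system is jointly infeasible over the integers. Each constraint and what it forces:

  - -3x - y = -12: is a linear equation tying the variables together
  - x = 1 OR y = 3: forces a choice: either x = 1 or y = 3
  - x is divisible by 4: restricts x to multiples of 4

Split on the disjunction (x = 1 OR y = 3):
  • If x = 1: this contradicts the divisibility constraint — 1 is not a multiple of 4.
  • If y = 3: with y = 3, writing x = 4x', every remaining term of the linear equation is divisible by 12, so the left side is ≡ 0 (mod 12); but the right side -9 ≡ 3 (mod 12). No integers can satisfy it.
Both branches are infeasible, so the system has no integer solution.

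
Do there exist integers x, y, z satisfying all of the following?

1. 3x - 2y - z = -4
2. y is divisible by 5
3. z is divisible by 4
Yes

Take x = 0, y = 0, z = 4. Substituting into each constraint:
  (1) 3(0) - 2(0) + (-4) = -4 ✓
  (2) 0 = 5 × 0, remainder 0 ✓
  (3) 4 = 4 × 1, remainder 0 ✓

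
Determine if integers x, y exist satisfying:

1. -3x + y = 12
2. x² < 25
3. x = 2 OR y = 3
Yes

Take x = 2, y = 18. Substituting into each constraint:
  (1) -3(2) + 18 = 12 ✓
  (2) x² = (2)² = 4, and 4 < 25 ✓
  (3) x = 2, target 2 ✓ (first branch holds)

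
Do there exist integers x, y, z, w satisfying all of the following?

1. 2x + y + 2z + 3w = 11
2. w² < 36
Yes

Take x = 0, y = 2, z = 0, w = 3. Substituting into each constraint:
  (1) 2(0) + 2 + 2(0) + 3(3) = 11 ✓
  (2) w² = (3)² = 9, and 9 < 36 ✓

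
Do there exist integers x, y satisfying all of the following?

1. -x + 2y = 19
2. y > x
Yes

Take x = 17, y = 18. Substituting into each constraint:
  (1) (-17) + 2(18) = 19 ✓
  (2) 18 > 17 ✓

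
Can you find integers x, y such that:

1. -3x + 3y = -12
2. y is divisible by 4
Yes

Take x = 4, y = 0. Substituting into each constraint:
  (1) -3(4) + 3(0) = -12 ✓
  (2) 0 = 4 × 0, remainder 0 ✓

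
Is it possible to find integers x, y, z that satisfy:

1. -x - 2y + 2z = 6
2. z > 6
Yes

Take x = 0, y = 4, z = 7. Substituting into each constraint:
  (1) 0 - 2(4) + 2(7) = 6 ✓
  (2) 7 > 6 ✓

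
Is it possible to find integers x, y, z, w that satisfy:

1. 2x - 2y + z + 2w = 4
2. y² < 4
Yes

Take x = 0, y = 0, z = 4, w = 0. Substituting into each constraint:
  (1) 2(0) - 2(0) + 4 + 2(0) = 4 ✓
  (2) y² = (0)² = 0, and 0 < 4 ✓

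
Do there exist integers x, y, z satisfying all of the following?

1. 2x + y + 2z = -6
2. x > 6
Yes

Take x = 7, y = -20, z = 0. Substituting into each constraint:
  (1) 2(7) + (-20) + 2(0) = -6 ✓
  (2) 7 > 6 ✓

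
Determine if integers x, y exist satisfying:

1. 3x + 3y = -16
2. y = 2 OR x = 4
No

Even the single constraint (3x + 3y = -16) is infeasible over the integers.

  - 3x + 3y = -16: every term on the left is divisible by 3, so the LHS ≡ 0 (mod 3), but the RHS -16 is not — no integer solution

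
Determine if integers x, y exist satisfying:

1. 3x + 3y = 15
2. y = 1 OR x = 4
Yes

Take x = 4, y = 1. Substituting into each constraint:
  (1) 3(4) + 3(1) = 15 ✓
  (2) y = 1, target 1 ✓ (first branch holds)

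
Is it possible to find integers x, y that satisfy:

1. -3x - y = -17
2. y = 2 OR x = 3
Yes

Take x = 3, y = 8. Substituting into each constraint:
  (1) -3(3) + (-8) = -17 ✓
  (2) x = 3, target 3 ✓ (second branch holds)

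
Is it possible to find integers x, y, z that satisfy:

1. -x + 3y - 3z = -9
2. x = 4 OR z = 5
Yes

Take x = 6, y = 4, z = 5. Substituting into each constraint:
  (1) (-6) + 3(4) - 3(5) = -9 ✓
  (2) z = 5, target 5 ✓ (second branch holds)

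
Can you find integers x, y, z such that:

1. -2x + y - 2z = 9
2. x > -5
Yes

Take x = 0, y = 1, z = -4. Substituting into each constraint:
  (1) -2(0) + 1 - 2(-4) = 9 ✓
  (2) 0 > -5 ✓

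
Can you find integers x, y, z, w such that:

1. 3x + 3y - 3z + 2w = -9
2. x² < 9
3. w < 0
Yes

Take x = 0, y = 0, z = 1, w = -3. Substituting into each constraint:
  (1) 3(0) + 3(0) - 3(1) + 2(-3) = -9 ✓
  (2) x² = (0)² = 0, and 0 < 9 ✓
  (3) -3 < 0 ✓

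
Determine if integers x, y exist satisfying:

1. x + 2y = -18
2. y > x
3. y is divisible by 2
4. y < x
No

A contradictory subset is {y > x, y < x}. No integer assignment can satisfy these jointly:

  - y > x: bounds one variable relative to another variable
  - y < x: bounds one variable relative to another variable

Direct contradiction: y > x and x > y cannot both hold.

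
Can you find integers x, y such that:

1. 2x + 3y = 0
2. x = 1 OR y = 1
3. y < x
No

The full constraint system is jointly infeasible over the integers. Each constraint and what it forces:

  - 2x + 3y = 0: is a linear equation tying the variables together
  - x = 1 OR y = 1: forces a choice: either x = 1 or y = 1
  - y < x: bounds one variable relative to another variable

Split on the disjunction (x = 1 OR y = 1):
  • If x = 1: with x = 1, every remaining term of the linear equation is divisible by 3, so the left side is ≡ 0 (mod 3); but the right side -2 ≡ 1 (mod 3). No integers can satisfy it.
  • If y = 1: with y = 1, every remaining term of the linear equation is divisible by 2, so the left side is ≡ 0 (mod 2); but the right side -3 ≡ 1 (mod 2). No integers can satisfy it.
Both branches are infeasible, so the system has no integer solution.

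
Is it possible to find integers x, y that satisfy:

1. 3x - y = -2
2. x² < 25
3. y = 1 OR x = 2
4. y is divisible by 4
Yes

Take x = 2, y = 8. Substituting into each constraint:
  (1) 3(2) + (-8) = -2 ✓
  (2) x² = (2)² = 4, and 4 < 25 ✓
  (3) x = 2, target 2 ✓ (second branch holds)
  (4) 8 = 4 × 2, remainder 0 ✓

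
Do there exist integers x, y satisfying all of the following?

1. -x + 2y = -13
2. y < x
Yes

Take x = -11, y = -12. Substituting into each constraint:
  (1) 11 + 2(-12) = -13 ✓
  (2) -12 < -11 ✓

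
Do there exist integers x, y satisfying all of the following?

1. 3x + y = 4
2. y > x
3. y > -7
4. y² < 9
No

A contradictory subset is {3x + y = 4, y > x, y² < 9}. No integer assignment can satisfy these jointly:

  - 3x + y = 4: is a linear equation tying the variables together
  - y > x: bounds one variable relative to another variable
  - y² < 9: restricts y to |y| ≤ 2

The bounds confine y to {-2, -1, 0, 1, 2}. For each value, substitute into the equation:
  • y = -2: the equation forces x = 2, but y > x fails since -2 ≤ 2.
  • y = -1: the equation gives 3x = 5, so x would not be an integer.
  • y = 0: the equation gives 3x = 4, so x would not be an integer.
  • y = 1: the equation forces x = 1, but y > x fails since 1 ≤ 1.
  • y = 2: the equation gives 3x = 2, so x would not be an integer.
Every case fails, so no integer solution exists.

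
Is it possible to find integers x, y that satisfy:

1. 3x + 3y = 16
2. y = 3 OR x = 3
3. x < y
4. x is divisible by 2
No

Even the single constraint (3x + 3y = 16) is infeasible over the integers.

  - 3x + 3y = 16: every term on the left is divisible by 3, so the LHS ≡ 0 (mod 3), but the RHS 16 is not — no integer solution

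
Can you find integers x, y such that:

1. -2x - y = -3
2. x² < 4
Yes

Take x = 1, y = 1. Substituting into each constraint:
  (1) -2(1) + (-1) = -3 ✓
  (2) x² = (1)² = 1, and 1 < 4 ✓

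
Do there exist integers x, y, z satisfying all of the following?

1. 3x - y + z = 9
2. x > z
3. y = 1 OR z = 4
Yes

Take x = 3, y = 1, z = 1. Substituting into each constraint:
  (1) 3(3) + (-1) + 1 = 9 ✓
  (2) 3 > 1 ✓
  (3) y = 1, target 1 ✓ (first branch holds)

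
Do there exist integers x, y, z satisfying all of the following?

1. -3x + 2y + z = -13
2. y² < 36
Yes

Take x = 1, y = -5, z = 0. Substituting into each constraint:
  (1) -3(1) + 2(-5) + 0 = -13 ✓
  (2) y² = (-5)² = 25, and 25 < 36 ✓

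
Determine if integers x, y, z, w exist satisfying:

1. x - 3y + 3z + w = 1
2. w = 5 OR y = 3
Yes

Take x = -1, y = 0, z = -1, w = 5. Substituting into each constraint:
  (1) (-1) - 3(0) + 3(-1) + 5 = 1 ✓
  (2) w = 5, target 5 ✓ (first branch holds)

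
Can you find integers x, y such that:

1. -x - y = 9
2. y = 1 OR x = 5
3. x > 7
No

The full constraint system is jointly infeasible over the integers. Each constraint and what it forces:

  - -x - y = 9: is a linear equation tying the variables together
  - y = 1 OR x = 5: forces a choice: either y = 1 or x = 5
  - x > 7: bounds one variable relative to a constant

Split on the disjunction (y = 1 OR x = 5):
  • If y = 1: the equation forces x = -10, which contradicts the bound x ≥ 8.
  • If x = 5: this contradicts the bound x ≥ 8.
Both branches are infeasible, so the system has no integer solution.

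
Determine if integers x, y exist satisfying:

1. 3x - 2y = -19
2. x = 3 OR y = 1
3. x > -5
Yes

Take x = 3, y = 14. Substituting into each constraint:
  (1) 3(3) - 2(14) = -19 ✓
  (2) x = 3, target 3 ✓ (first branch holds)
  (3) 3 > -5 ✓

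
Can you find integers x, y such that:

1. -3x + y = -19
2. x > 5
Yes

Take x = 6, y = -1. Substituting into each constraint:
  (1) -3(6) + (-1) = -19 ✓
  (2) 6 > 5 ✓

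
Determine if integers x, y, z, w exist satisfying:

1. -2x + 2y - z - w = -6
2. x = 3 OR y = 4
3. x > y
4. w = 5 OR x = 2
Yes

Take x = 5, y = 4, z = -1, w = 5. Substituting into each constraint:
  (1) -2(5) + 2(4) + 1 + (-5) = -6 ✓
  (2) y = 4, target 4 ✓ (second branch holds)
  (3) 5 > 4 ✓
  (4) w = 5, target 5 ✓ (first branch holds)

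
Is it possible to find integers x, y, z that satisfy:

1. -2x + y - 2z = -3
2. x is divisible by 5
Yes

Take x = 0, y = 1, z = 2. Substituting into each constraint:
  (1) -2(0) + 1 - 2(2) = -3 ✓
  (2) 0 = 5 × 0, remainder 0 ✓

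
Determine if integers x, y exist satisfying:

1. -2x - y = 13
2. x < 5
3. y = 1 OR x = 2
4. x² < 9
Yes

Take x = 2, y = -17. Substituting into each constraint:
  (1) -2(2) + 17 = 13 ✓
  (2) 2 < 5 ✓
  (3) x = 2, target 2 ✓ (second branch holds)
  (4) x² = (2)² = 4, and 4 < 9 ✓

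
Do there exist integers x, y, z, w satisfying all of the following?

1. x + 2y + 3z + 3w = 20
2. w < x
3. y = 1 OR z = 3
Yes

Take x = 6, y = 1, z = -1, w = 5. Substituting into each constraint:
  (1) 6 + 2(1) + 3(-1) + 3(5) = 20 ✓
  (2) 5 < 6 ✓
  (3) y = 1, target 1 ✓ (first branch holds)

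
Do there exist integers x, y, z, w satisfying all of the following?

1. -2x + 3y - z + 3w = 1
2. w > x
Yes

Take x = 0, y = 0, z = 2, w = 1. Substituting into each constraint:
  (1) -2(0) + 3(0) + (-2) + 3(1) = 1 ✓
  (2) 1 > 0 ✓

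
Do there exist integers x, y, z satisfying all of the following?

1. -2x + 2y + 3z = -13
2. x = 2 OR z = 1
Yes

Take x = 2, y = -6, z = 1. Substituting into each constraint:
  (1) -2(2) + 2(-6) + 3(1) = -13 ✓
  (2) x = 2, target 2 ✓ (first branch holds)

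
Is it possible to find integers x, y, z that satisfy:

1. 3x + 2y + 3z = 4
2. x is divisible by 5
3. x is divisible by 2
Yes

Take x = 0, y = 2, z = 0. Substituting into each constraint:
  (1) 3(0) + 2(2) + 3(0) = 4 ✓
  (2) 0 = 5 × 0, remainder 0 ✓
  (3) 0 = 2 × 0, remainder 0 ✓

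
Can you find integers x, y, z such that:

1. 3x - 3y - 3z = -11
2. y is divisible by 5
No

Even the single constraint (3x - 3y - 3z = -11) is infeasible over the integers.

  - 3x - 3y - 3z = -11: every term on the left is divisible by 3, so the LHS ≡ 0 (mod 3), but the RHS -11 is not — no integer solution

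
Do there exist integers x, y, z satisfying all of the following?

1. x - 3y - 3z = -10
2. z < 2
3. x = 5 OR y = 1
Yes

Take x = -4, y = 1, z = 1. Substituting into each constraint:
  (1) (-4) - 3(1) - 3(1) = -10 ✓
  (2) 1 < 2 ✓
  (3) y = 1, target 1 ✓ (second branch holds)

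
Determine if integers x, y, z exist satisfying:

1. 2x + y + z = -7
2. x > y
Yes

Take x = 1, y = 0, z = -9. Substituting into each constraint:
  (1) 2(1) + 0 + (-9) = -7 ✓
  (2) 1 > 0 ✓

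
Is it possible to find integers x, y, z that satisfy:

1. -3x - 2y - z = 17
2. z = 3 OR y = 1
Yes

Take x = 0, y = 1, z = -19. Substituting into each constraint:
  (1) -3(0) - 2(1) + 19 = 17 ✓
  (2) y = 1, target 1 ✓ (second branch holds)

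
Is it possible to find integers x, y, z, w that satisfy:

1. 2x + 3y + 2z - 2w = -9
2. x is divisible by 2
Yes

Take x = 0, y = -3, z = 0, w = 0. Substituting into each constraint:
  (1) 2(0) + 3(-3) + 2(0) - 2(0) = -9 ✓
  (2) 0 = 2 × 0, remainder 0 ✓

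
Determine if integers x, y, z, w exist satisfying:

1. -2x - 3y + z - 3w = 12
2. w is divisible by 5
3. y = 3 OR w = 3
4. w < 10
Yes

Take x = -18, y = 3, z = 0, w = 5. Substituting into each constraint:
  (1) -2(-18) - 3(3) + 0 - 3(5) = 12 ✓
  (2) 5 = 5 × 1, remainder 0 ✓
  (3) y = 3, target 3 ✓ (first branch holds)
  (4) 5 < 10 ✓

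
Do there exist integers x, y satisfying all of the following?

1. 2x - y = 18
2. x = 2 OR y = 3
Yes

Take x = 2, y = -14. Substituting into each constraint:
  (1) 2(2) + 14 = 18 ✓
  (2) x = 2, target 2 ✓ (first branch holds)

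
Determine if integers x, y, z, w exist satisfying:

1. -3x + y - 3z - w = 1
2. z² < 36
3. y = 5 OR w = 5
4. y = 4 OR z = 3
Yes

Take x = 0, y = 5, z = 3, w = -5. Substituting into each constraint:
  (1) -3(0) + 5 - 3(3) + 5 = 1 ✓
  (2) z² = (3)² = 9, and 9 < 36 ✓
  (3) y = 5, target 5 ✓ (first branch holds)
  (4) z = 3, target 3 ✓ (second branch holds)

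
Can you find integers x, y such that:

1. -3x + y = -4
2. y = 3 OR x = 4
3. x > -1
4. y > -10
Yes

Take x = 4, y = 8. Substituting into each constraint:
  (1) -3(4) + 8 = -4 ✓
  (2) x = 4, target 4 ✓ (second branch holds)
  (3) 4 > -1 ✓
  (4) 8 > -10 ✓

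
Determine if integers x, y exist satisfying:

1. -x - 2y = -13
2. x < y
Yes

Take x = 3, y = 5. Substituting into each constraint:
  (1) (-3) - 2(5) = -13 ✓
  (2) 3 < 5 ✓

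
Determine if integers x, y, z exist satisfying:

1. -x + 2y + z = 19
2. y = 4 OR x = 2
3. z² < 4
Yes

Take x = -12, y = 4, z = -1. Substituting into each constraint:
  (1) 12 + 2(4) + (-1) = 19 ✓
  (2) y = 4, target 4 ✓ (first branch holds)
  (3) z² = (-1)² = 1, and 1 < 4 ✓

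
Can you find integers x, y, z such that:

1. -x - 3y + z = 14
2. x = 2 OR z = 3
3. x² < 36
Yes

Take x = 2, y = -5, z = 1. Substituting into each constraint:
  (1) (-2) - 3(-5) + 1 = 14 ✓
  (2) x = 2, target 2 ✓ (first branch holds)
  (3) x² = (2)² = 4, and 4 < 36 ✓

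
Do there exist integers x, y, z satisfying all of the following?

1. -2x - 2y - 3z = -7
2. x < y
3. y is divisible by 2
Yes

Take x = -1, y = 0, z = 3. Substituting into each constraint:
  (1) -2(-1) - 2(0) - 3(3) = -7 ✓
  (2) -1 < 0 ✓
  (3) 0 = 2 × 0, remainder 0 ✓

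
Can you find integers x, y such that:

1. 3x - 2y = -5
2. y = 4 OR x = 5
Yes

Take x = 5, y = 10. Substituting into each constraint:
  (1) 3(5) - 2(10) = -5 ✓
  (2) x = 5, target 5 ✓ (second branch holds)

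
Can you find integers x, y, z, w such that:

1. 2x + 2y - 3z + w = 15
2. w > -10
Yes

Take x = 0, y = 9, z = 1, w = 0. Substituting into each constraint:
  (1) 2(0) + 2(9) - 3(1) + 0 = 15 ✓
  (2) 0 > -10 ✓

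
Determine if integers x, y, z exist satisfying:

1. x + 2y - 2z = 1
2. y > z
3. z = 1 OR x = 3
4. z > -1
Yes

Take x = -1, y = 2, z = 1. Substituting into each constraint:
  (1) (-1) + 2(2) - 2(1) = 1 ✓
  (2) 2 > 1 ✓
  (3) z = 1, target 1 ✓ (first branch holds)
  (4) 1 > -1 ✓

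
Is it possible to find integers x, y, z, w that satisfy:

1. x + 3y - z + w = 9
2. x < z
Yes

Take x = -1, y = 0, z = 0, w = 10. Substituting into each constraint:
  (1) (-1) + 3(0) + 0 + 10 = 9 ✓
  (2) -1 < 0 ✓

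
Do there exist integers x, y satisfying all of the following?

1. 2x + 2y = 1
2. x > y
No

Even the single constraint (2x + 2y = 1) is infeasible over the integers.

  - 2x + 2y = 1: every term on the left is divisible by 2, so the LHS ≡ 0 (mod 2), but the RHS 1 is not — no integer solution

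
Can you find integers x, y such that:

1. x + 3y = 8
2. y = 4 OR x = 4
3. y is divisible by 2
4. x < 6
Yes

Take x = -4, y = 4. Substituting into each constraint:
  (1) (-4) + 3(4) = 8 ✓
  (2) y = 4, target 4 ✓ (first branch holds)
  (3) 4 = 2 × 2, remainder 0 ✓
  (4) -4 < 6 ✓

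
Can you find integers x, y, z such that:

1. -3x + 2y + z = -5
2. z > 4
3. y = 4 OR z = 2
Yes

Take x = 6, y = 4, z = 5. Substituting into each constraint:
  (1) -3(6) + 2(4) + 5 = -5 ✓
  (2) 5 > 4 ✓
  (3) y = 4, target 4 ✓ (first branch holds)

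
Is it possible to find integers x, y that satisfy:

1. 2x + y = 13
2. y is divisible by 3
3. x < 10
Yes

Take x = 8, y = -3. Substituting into each constraint:
  (1) 2(8) + (-3) = 13 ✓
  (2) -3 = 3 × -1, remainder 0 ✓
  (3) 8 < 10 ✓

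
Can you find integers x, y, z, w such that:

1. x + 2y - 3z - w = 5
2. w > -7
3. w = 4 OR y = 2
Yes

Take x = 0, y = 0, z = -3, w = 4. Substituting into each constraint:
  (1) 0 + 2(0) - 3(-3) + (-4) = 5 ✓
  (2) 4 > -7 ✓
  (3) w = 4, target 4 ✓ (first branch holds)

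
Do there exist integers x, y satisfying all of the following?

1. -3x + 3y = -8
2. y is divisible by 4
No

Even the single constraint (-3x + 3y = -8) is infeasible over the integers.

  - -3x + 3y = -8: every term on the left is divisible by 3, so the LHS ≡ 0 (mod 3), but the RHS -8 is not — no integer solution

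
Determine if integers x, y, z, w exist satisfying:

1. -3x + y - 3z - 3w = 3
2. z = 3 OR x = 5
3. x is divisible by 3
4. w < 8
Yes

Take x = 6, y = 51, z = 3, w = 7. Substituting into each constraint:
  (1) -3(6) + 51 - 3(3) - 3(7) = 3 ✓
  (2) z = 3, target 3 ✓ (first branch holds)
  (3) 6 = 3 × 2, remainder 0 ✓
  (4) 7 < 8 ✓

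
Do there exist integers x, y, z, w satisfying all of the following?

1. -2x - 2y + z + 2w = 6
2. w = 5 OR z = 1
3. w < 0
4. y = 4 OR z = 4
No

A contradictory subset is {-2x - 2y + z + 2w = 6, w = 5 OR z = 1, w < 0}. No integer assignment can satisfy these jointly:

  - -2x - 2y + z + 2w = 6: is a linear equation tying the variables together
  - w = 5 OR z = 1: forces a choice: either w = 5 or z = 1
  - w < 0: bounds one variable relative to a constant

Split on the disjunction (w = 5 OR z = 1):
  • If w = 5: this contradicts the bound w ≤ -1.
  • If z = 1: with z = 1, every remaining term of the linear equation is divisible by 2, so the left side is ≡ 0 (mod 2); but the right side 5 ≡ 1 (mod 2). No integers can satisfy it.
Both branches are infeasible, so the system has no integer solution.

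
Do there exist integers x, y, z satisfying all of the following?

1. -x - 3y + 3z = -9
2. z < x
Yes

Take x = 0, y = 2, z = -1. Substituting into each constraint:
  (1) 0 - 3(2) + 3(-1) = -9 ✓
  (2) -1 < 0 ✓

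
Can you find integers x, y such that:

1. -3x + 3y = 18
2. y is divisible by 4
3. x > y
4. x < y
No

A contradictory subset is {x > y, x < y}. No integer assignment can satisfy these jointly:

  - x > y: bounds one variable relative to another variable
  - x < y: bounds one variable relative to another variable

Direct contradiction: x > y and y > x cannot both hold.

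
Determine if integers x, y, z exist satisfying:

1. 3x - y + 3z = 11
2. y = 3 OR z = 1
Yes

Take x = 0, y = -8, z = 1. Substituting into each constraint:
  (1) 3(0) + 8 + 3(1) = 11 ✓
  (2) z = 1, target 1 ✓ (second branch holds)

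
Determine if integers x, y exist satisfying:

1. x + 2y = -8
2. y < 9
Yes

Take x = 0, y = -4. Substituting into each constraint:
  (1) 0 + 2(-4) = -8 ✓
  (2) -4 < 9 ✓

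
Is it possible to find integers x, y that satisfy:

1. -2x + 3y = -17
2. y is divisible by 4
No

The full constraint system is jointly infeasible over the integers. Each constraint and what it forces:

  - -2x + 3y = -17: is a linear equation tying the variables together
  - y is divisible by 4: restricts y to multiples of 4

Modular obstruction: writing y = 4y', every remaining term of the linear equation is divisible by 2, so the left side is ≡ 0 (mod 2); but the right side -17 ≡ 1 (mod 2). No integers can satisfy it.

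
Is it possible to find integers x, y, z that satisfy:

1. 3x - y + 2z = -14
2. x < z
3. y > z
Yes

Take x = -1, y = 11, z = 0. Substituting into each constraint:
  (1) 3(-1) + (-11) + 2(0) = -14 ✓
  (2) -1 < 0 ✓
  (3) 11 > 0 ✓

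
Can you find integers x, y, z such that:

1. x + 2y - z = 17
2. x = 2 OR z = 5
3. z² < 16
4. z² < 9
Yes

Take x = 2, y = 7, z = -1. Substituting into each constraint:
  (1) 2 + 2(7) + 1 = 17 ✓
  (2) x = 2, target 2 ✓ (first branch holds)
  (3) z² = (-1)² = 1, and 1 < 16 ✓
  (4) z² = (-1)² = 1, and 1 < 9 ✓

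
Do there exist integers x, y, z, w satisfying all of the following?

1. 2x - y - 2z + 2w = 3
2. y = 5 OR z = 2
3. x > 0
Yes

Take x = 4, y = 5, z = 0, w = 0. Substituting into each constraint:
  (1) 2(4) + (-5) - 2(0) + 2(0) = 3 ✓
  (2) y = 5, target 5 ✓ (first branch holds)
  (3) 4 > 0 ✓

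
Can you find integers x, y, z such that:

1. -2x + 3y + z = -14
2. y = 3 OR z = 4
Yes

Take x = 0, y = -6, z = 4. Substituting into each constraint:
  (1) -2(0) + 3(-6) + 4 = -14 ✓
  (2) z = 4, target 4 ✓ (second branch holds)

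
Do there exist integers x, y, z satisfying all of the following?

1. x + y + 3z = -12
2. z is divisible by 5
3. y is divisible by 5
Yes

Take x = -12, y = 0, z = 0. Substituting into each constraint:
  (1) (-12) + 0 + 3(0) = -12 ✓
  (2) 0 = 5 × 0, remainder 0 ✓
  (3) 0 = 5 × 0, remainder 0 ✓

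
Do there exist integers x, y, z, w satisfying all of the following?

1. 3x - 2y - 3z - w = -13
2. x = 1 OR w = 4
Yes

Take x = 1, y = 0, z = 5, w = 1. Substituting into each constraint:
  (1) 3(1) - 2(0) - 3(5) + (-1) = -13 ✓
  (2) x = 1, target 1 ✓ (first branch holds)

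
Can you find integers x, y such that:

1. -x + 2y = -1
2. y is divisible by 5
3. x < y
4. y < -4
Yes

Take x = -9, y = -5. Substituting into each constraint:
  (1) 9 + 2(-5) = -1 ✓
  (2) -5 = 5 × -1, remainder 0 ✓
  (3) -9 < -5 ✓
  (4) -5 < -4 ✓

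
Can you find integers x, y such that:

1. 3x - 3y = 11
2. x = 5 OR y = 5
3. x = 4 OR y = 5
No

Even the single constraint (3x - 3y = 11) is infeasible over the integers.

  - 3x - 3y = 11: every term on the left is divisible by 3, so the LHS ≡ 0 (mod 3), but the RHS 11 is not — no integer solution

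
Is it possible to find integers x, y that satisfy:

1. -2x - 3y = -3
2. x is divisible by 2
Yes

Take x = 0, y = 1. Substituting into each constraint:
  (1) -2(0) - 3(1) = -3 ✓
  (2) 0 = 2 × 0, remainder 0 ✓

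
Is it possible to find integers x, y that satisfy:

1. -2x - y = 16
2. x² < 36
Yes

Take x = 0, y = -16. Substituting into each constraint:
  (1) -2(0) + 16 = 16 ✓
  (2) x² = (0)² = 0, and 0 < 36 ✓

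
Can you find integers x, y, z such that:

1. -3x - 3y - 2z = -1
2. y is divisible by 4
Yes

Take x = 1, y = 0, z = -1. Substituting into each constraint:
  (1) -3(1) - 3(0) - 2(-1) = -1 ✓
  (2) 0 = 4 × 0, remainder 0 ✓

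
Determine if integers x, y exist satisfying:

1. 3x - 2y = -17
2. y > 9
Yes

Take x = 1, y = 10. Substituting into each constraint:
  (1) 3(1) - 2(10) = -17 ✓
  (2) 10 > 9 ✓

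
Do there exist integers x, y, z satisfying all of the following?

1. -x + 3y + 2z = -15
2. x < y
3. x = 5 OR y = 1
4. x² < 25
Yes

Take x = 0, y = 1, z = -9. Substituting into each constraint:
  (1) 0 + 3(1) + 2(-9) = -15 ✓
  (2) 0 < 1 ✓
  (3) y = 1, target 1 ✓ (second branch holds)
  (4) x² = (0)² = 0, and 0 < 25 ✓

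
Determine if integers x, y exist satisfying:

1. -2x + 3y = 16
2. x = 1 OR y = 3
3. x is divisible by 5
No

The full constraint system is jointly infeasible over the integers. Each constraint and what it forces:

  - -2x + 3y = 16: is a linear equation tying the variables together
  - x = 1 OR y = 3: forces a choice: either x = 1 or y = 3
  - x is divisible by 5: restricts x to multiples of 5

Split on the disjunction (x = 1 OR y = 3):
  • If x = 1: this contradicts the divisibility constraint — 1 is not a multiple of 5.
  • If y = 3: with y = 3, writing x = 5x', every remaining term of the linear equation is divisible by 10, so the left side is ≡ 0 (mod 10); but the right side 7 ≡ 7 (mod 10). No integers can satisfy it.
Both branches are infeasible, so the system has no integer solution.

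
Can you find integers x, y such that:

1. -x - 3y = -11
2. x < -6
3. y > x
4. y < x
No

A contradictory subset is {y > x, y < x}. No integer assignment can satisfy these jointly:

  - y > x: bounds one variable relative to another variable
  - y < x: bounds one variable relative to another variable

Direct contradiction: y > x and x > y cannot both hold.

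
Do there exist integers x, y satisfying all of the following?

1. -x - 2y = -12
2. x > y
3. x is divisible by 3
Yes

Take x = 6, y = 3. Substituting into each constraint:
  (1) (-6) - 2(3) = -12 ✓
  (2) 6 > 3 ✓
  (3) 6 = 3 × 2, remainder 0 ✓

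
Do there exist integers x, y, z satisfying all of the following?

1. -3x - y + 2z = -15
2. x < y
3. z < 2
Yes

Take x = 0, y = 1, z = -7. Substituting into each constraint:
  (1) -3(0) + (-1) + 2(-7) = -15 ✓
  (2) 0 < 1 ✓
  (3) -7 < 2 ✓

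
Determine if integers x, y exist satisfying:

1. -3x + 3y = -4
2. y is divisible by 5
No

Even the single constraint (-3x + 3y = -4) is infeasible over the integers.

  - -3x + 3y = -4: every term on the left is divisible by 3, so the LHS ≡ 0 (mod 3), but the RHS -4 is not — no integer solution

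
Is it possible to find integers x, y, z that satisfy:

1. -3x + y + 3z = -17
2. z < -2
Yes

Take x = 0, y = 1, z = -6. Substituting into each constraint:
  (1) -3(0) + 1 + 3(-6) = -17 ✓
  (2) -6 < -2 ✓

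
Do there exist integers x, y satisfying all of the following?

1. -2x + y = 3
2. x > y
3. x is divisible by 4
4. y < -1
Yes

Take x = -4, y = -5. Substituting into each constraint:
  (1) -2(-4) + (-5) = 3 ✓
  (2) -4 > -5 ✓
  (3) -4 = 4 × -1, remainder 0 ✓
  (4) -5 < -1 ✓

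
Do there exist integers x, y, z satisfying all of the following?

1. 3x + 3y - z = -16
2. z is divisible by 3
No

The full constraint system is jointly infeasible over the integers. Each constraint and what it forces:

  - 3x + 3y - z = -16: is a linear equation tying the variables together
  - z is divisible by 3: restricts z to multiples of 3

Modular obstruction: writing z = 3z', every remaining term of the linear equation is divisible by 3, so the left side is ≡ 0 (mod 3); but the right side -16 ≡ 2 (mod 3). No integers can satisfy it.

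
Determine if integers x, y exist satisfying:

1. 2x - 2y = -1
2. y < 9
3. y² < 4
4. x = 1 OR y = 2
No

Even the single constraint (2x - 2y = -1) is infeasible over the integers.

  - 2x - 2y = -1: every term on the left is divisible by 2, so the LHS ≡ 0 (mod 2), but the RHS -1 is not — no integer solution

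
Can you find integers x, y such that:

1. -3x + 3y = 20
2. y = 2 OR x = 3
No

Even the single constraint (-3x + 3y = 20) is infeasible over the integers.

  - -3x + 3y = 20: every term on the left is divisible by 3, so the LHS ≡ 0 (mod 3), but the RHS 20 is not — no integer solution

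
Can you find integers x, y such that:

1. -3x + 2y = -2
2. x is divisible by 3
Yes

Take x = 0, y = -1. Substituting into each constraint:
  (1) -3(0) + 2(-1) = -2 ✓
  (2) 0 = 3 × 0, remainder 0 ✓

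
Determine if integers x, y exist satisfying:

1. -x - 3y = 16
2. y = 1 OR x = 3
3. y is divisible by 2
No

The full constraint system is jointly infeasible over the integers. Each constraint and what it forces:

  - -x - 3y = 16: is a linear equation tying the variables together
  - y = 1 OR x = 3: forces a choice: either y = 1 or x = 3
  - y is divisible by 2: restricts y to multiples of 2

Split on the disjunction (y = 1 OR x = 3):
  • If y = 1: this contradicts the divisibility constraint — 1 is not a multiple of 2.
  • If x = 3: with x = 3, writing y = 2y', every remaining term of the linear equation is divisible by 6, so the left side is ≡ 0 (mod 6); but the right side 19 ≡ 1 (mod 6). No integers can satisfy it.
Both branches are infeasible, so the system has no integer solution.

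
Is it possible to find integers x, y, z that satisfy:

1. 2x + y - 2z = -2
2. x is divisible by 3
Yes

Take x = 0, y = 0, z = 1. Substituting into each constraint:
  (1) 2(0) + 0 - 2(1) = -2 ✓
  (2) 0 = 3 × 0, remainder 0 ✓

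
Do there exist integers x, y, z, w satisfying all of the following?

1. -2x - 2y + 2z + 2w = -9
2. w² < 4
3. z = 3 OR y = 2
No

Even the single constraint (-2x - 2y + 2z + 2w = -9) is infeasible over the integers.

  - -2x - 2y + 2z + 2w = -9: every term on the left is divisible by 2, so the LHS ≡ 0 (mod 2), but the RHS -9 is not — no integer solution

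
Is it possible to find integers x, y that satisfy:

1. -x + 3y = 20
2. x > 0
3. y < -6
No

The full constraint system is jointly infeasible over the integers. Each constraint and what it forces:

  - -x + 3y = 20: is a linear equation tying the variables together
  - x > 0: bounds one variable relative to a constant
  - y < -6: bounds one variable relative to a constant

Range argument: with x ∈ [1, ∞], y ∈ [−∞, -7], the left side of the equation is at most -22, but the right side is 20 > -22. No integer solution exists.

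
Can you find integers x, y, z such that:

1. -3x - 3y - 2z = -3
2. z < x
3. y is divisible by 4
Yes

Take x = 1, y = 0, z = 0. Substituting into each constraint:
  (1) -3(1) - 3(0) - 2(0) = -3 ✓
  (2) 0 < 1 ✓
  (3) 0 = 4 × 0, remainder 0 ✓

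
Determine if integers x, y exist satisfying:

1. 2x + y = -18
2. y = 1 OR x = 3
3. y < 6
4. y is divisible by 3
Yes

Take x = 3, y = -24. Substituting into each constraint:
  (1) 2(3) + (-24) = -18 ✓
  (2) x = 3, target 3 ✓ (second branch holds)
  (3) -24 < 6 ✓
  (4) -24 = 3 × -8, remainder 0 ✓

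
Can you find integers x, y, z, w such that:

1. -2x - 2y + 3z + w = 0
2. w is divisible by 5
Yes

Take x = 0, y = 0, z = 0, w = 0. Substituting into each constraint:
  (1) -2(0) - 2(0) + 3(0) + 0 = 0 ✓
  (2) 0 = 5 × 0, remainder 0 ✓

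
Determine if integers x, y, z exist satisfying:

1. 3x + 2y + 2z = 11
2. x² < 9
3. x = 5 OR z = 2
Yes

Take x = 1, y = 2, z = 2. Substituting into each constraint:
  (1) 3(1) + 2(2) + 2(2) = 11 ✓
  (2) x² = (1)² = 1, and 1 < 9 ✓
  (3) z = 2, target 2 ✓ (second branch holds)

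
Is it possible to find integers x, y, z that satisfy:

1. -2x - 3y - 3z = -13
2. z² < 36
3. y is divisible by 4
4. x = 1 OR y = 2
No

A contradictory subset is {-2x - 3y - 3z = -13, y is divisible by 4, x = 1 OR y = 2}. No integer assignment can satisfy these jointly:

  - -2x - 3y - 3z = -13: is a linear equation tying the variables together
  - y is divisible by 4: restricts y to multiples of 4
  - x = 1 OR y = 2: forces a choice: either x = 1 or y = 2

Split on the disjunction (x = 1 OR y = 2):
  • If x = 1: with x = 1, writing y = 4y', every remaining term of the linear equation is divisible by 3, so the left side is ≡ 0 (mod 3); but the right side -11 ≡ 1 (mod 3). No integers can satisfy it.
  • If y = 2: this contradicts the divisibility constraint — 2 is not a multiple of 4.
Both branches are infeasible, so the system has no integer solution.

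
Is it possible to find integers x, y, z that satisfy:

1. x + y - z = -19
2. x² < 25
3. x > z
Yes

Take x = 1, y = -20, z = 0. Substituting into each constraint:
  (1) 1 + (-20) + 0 = -19 ✓
  (2) x² = (1)² = 1, and 1 < 25 ✓
  (3) 1 > 0 ✓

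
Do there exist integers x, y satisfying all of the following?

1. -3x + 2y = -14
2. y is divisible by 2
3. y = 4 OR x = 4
No

The full constraint system is jointly infeasible over the integers. Each constraint and what it forces:

  - -3x + 2y = -14: is a linear equation tying the variables together
  - y is divisible by 2: restricts y to multiples of 2
  - y = 4 OR x = 4: forces a choice: either y = 4 or x = 4

Split on the disjunction (y = 4 OR x = 4):
  • If y = 4: with y = 4, every remaining term of the linear equation is divisible by 3, so the left side is ≡ 0 (mod 3); but the right side -22 ≡ 2 (mod 3). No integers can satisfy it.
  • If x = 4: with x = 4, writing y = 2y', every remaining term of the linear equation is divisible by 4, so the left side is ≡ 0 (mod 4); but the right side -2 ≡ 2 (mod 4). No integers can satisfy it.
Both branches are infeasible, so the system has no integer solution.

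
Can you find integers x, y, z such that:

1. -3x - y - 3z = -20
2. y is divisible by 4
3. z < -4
Yes

Take x = 9, y = 8, z = -5. Substituting into each constraint:
  (1) -3(9) + (-8) - 3(-5) = -20 ✓
  (2) 8 = 4 × 2, remainder 0 ✓
  (3) -5 < -4 ✓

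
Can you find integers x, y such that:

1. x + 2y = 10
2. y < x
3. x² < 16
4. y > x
No

A contradictory subset is {y < x, y > x}. No integer assignment can satisfy these jointly:

  - y < x: bounds one variable relative to another variable
  - y > x: bounds one variable relative to another variable

Direct contradiction: x > y and y > x cannot both hold.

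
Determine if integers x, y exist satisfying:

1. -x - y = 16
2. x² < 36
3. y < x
Yes

Take x = 0, y = -16. Substituting into each constraint:
  (1) 0 + 16 = 16 ✓
  (2) x² = (0)² = 0, and 0 < 36 ✓
  (3) -16 < 0 ✓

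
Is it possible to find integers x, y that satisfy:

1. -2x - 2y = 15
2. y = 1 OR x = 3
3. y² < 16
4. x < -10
No

Even the single constraint (-2x - 2y = 15) is infeasible over the integers.

  - -2x - 2y = 15: every term on the left is divisible by 2, so the LHS ≡ 0 (mod 2), but the RHS 15 is not — no integer solution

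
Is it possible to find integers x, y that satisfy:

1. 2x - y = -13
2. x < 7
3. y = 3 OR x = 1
Yes

Take x = 1, y = 15. Substituting into each constraint:
  (1) 2(1) + (-15) = -13 ✓
  (2) 1 < 7 ✓
  (3) x = 1, target 1 ✓ (second branch holds)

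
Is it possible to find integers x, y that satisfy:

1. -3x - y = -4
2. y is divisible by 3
No

The full constraint system is jointly infeasible over the integers. Each constraint and what it forces:

  - -3x - y = -4: is a linear equation tying the variables together
  - y is divisible by 3: restricts y to multiples of 3

Modular obstruction: writing y = 3y', every remaining term of the linear equation is divisible by 3, so the left side is ≡ 0 (mod 3); but the right side -4 ≡ 2 (mod 3). No integers can satisfy it.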